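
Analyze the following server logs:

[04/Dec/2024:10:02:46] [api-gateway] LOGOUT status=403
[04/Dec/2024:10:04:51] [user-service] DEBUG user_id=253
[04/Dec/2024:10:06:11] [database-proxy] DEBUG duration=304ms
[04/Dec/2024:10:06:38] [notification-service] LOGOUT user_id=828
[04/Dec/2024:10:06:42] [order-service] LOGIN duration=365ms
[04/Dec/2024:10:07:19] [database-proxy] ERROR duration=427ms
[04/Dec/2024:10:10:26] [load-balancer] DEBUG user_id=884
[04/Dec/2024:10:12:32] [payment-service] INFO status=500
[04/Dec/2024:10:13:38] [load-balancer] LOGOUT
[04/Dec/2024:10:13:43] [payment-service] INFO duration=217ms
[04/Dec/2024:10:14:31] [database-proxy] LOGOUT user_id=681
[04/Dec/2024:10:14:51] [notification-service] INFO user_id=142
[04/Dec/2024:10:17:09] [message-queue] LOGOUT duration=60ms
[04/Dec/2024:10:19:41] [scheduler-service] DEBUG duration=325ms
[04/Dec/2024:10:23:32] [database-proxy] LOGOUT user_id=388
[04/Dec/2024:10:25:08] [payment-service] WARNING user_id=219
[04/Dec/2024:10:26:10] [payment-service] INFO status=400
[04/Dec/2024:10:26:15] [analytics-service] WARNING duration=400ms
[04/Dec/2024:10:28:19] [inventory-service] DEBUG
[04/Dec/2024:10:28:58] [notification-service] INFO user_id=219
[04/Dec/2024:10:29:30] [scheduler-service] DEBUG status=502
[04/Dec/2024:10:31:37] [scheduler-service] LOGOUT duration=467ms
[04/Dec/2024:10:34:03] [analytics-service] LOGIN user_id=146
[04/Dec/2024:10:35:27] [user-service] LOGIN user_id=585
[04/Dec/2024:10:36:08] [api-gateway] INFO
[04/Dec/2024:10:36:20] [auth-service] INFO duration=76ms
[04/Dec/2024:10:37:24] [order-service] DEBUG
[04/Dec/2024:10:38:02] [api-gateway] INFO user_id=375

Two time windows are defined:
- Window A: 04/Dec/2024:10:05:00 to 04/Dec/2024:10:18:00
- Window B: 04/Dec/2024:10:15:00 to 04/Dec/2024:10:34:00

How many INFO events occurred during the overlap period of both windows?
0

To find overlap events:

1. Window A: 04/Dec/2024:10:05:00 to 04/Dec/2024:10:18:00
2. Window B: 04/Dec/2024:10:15:00 to 04/Dec/2024:10:34:00
3. Overlap period: 04/Dec/2024:10:15:00 to 04/Dec/2024:10:18:00
4. Count INFO events in overlap: 0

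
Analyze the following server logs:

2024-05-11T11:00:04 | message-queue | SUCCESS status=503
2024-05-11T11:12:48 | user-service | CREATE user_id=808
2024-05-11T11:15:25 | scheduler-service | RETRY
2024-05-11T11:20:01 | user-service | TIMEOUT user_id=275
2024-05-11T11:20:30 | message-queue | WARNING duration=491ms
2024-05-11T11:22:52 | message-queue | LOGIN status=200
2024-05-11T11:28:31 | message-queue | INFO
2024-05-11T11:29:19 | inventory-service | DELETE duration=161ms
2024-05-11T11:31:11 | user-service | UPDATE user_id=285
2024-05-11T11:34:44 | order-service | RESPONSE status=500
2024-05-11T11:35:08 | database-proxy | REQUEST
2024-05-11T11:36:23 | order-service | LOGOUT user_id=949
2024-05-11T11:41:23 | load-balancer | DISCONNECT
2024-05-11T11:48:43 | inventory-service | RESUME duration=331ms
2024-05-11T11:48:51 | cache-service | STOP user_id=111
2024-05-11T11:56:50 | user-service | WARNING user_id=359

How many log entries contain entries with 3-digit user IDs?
6

To find matching entries:

1. Pattern to match: entries with 3-digit user IDs
2. Scan each log entry for the pattern
3. Count matches: 6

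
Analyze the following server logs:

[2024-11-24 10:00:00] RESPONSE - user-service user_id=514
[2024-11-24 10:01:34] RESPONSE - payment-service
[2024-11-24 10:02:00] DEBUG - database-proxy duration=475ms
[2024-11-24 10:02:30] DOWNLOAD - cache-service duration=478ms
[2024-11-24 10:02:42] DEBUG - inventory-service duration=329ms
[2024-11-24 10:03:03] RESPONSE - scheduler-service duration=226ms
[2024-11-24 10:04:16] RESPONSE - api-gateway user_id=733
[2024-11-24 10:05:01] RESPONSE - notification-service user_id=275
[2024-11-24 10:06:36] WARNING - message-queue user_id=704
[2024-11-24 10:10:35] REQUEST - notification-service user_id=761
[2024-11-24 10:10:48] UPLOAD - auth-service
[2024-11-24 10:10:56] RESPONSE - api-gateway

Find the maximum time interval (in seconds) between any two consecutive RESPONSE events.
355

To find the longest gap:

1. Extract all RESPONSE events in chronological order
2. Calculate time differences between consecutive events
3. Find the maximum difference
4. Longest gap: 355 seconds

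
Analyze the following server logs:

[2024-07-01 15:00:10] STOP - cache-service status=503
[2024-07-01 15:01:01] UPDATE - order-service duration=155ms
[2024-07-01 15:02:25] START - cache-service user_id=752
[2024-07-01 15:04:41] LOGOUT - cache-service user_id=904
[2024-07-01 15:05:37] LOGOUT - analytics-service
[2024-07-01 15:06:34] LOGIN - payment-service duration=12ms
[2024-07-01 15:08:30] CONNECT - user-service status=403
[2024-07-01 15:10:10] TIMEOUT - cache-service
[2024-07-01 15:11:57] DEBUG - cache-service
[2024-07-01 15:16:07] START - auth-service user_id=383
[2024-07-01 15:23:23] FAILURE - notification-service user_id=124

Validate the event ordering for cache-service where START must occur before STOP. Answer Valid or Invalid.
Invalid

To validate ordering:

1. Required order: START → STOP
2. Rule: START must occur before STOP
3. Check actual order of events for cache-service
4. Result: Invalid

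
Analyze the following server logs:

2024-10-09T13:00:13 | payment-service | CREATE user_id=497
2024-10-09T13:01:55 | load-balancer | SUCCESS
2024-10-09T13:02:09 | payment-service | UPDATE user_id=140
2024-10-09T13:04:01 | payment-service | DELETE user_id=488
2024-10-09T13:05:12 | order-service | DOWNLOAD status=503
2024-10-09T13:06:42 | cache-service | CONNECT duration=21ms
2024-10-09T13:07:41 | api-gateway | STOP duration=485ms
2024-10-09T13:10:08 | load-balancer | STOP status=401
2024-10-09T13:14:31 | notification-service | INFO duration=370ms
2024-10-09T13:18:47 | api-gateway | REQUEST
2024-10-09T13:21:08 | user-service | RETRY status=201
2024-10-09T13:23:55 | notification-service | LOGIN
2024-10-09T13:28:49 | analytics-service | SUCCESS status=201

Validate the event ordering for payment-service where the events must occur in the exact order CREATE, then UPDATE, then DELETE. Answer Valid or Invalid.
Valid

To validate ordering:

1. Required order: CREATE → UPDATE → DELETE
2. Rule: the events must occur in the exact order CREATE, then UPDATE, then DELETE
3. Check actual order of events for payment-service
4. Result: Valid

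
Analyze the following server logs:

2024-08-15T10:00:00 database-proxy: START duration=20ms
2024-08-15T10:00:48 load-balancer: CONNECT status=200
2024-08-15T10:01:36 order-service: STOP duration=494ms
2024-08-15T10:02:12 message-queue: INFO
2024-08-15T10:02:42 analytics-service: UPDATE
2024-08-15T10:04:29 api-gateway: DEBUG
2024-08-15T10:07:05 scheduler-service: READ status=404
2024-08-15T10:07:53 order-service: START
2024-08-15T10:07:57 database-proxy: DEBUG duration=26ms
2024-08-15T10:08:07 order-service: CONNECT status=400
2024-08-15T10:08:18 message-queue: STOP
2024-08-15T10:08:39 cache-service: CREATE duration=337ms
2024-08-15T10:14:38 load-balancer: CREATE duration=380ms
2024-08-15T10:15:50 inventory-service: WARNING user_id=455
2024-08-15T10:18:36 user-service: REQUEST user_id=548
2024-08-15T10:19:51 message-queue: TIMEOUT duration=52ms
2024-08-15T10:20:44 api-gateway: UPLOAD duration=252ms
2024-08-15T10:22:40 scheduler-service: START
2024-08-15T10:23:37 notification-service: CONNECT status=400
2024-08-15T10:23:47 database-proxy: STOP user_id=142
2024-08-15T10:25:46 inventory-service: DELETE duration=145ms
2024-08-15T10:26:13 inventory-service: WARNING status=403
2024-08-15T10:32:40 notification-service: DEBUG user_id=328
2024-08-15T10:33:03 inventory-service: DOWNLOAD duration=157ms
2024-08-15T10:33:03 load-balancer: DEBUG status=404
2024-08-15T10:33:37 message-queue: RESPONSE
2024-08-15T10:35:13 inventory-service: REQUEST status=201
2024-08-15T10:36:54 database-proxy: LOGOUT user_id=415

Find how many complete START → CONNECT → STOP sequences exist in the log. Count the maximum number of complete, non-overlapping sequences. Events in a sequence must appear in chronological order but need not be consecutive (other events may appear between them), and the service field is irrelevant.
3

To count sequences:

1. Look for pattern: START → CONNECT → STOP
2. Greedily scan the log in chronological order, matching each sequence element in turn (ignoring service)
3. Each time the full pattern completes, increment the count and restart matching from the next event
4. Complete non-overlapping sequences found: 3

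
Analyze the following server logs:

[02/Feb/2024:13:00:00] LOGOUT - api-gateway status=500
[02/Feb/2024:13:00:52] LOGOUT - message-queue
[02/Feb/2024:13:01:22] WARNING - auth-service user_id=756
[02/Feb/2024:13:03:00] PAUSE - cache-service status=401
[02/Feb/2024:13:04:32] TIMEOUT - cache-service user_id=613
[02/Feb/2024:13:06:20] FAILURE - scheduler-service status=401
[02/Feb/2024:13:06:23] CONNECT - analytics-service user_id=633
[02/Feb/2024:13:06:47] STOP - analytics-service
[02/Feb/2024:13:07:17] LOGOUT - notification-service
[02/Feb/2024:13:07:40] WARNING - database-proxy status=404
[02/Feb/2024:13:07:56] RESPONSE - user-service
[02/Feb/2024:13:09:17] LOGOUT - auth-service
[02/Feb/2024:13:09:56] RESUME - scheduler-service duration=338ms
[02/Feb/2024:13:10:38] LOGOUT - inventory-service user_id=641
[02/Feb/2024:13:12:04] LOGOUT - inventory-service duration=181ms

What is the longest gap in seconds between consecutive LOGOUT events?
385

To find the longest gap:

1. Extract all LOGOUT events in chronological order
2. Calculate time differences between consecutive events
3. Find the maximum difference
4. Longest gap: 385 seconds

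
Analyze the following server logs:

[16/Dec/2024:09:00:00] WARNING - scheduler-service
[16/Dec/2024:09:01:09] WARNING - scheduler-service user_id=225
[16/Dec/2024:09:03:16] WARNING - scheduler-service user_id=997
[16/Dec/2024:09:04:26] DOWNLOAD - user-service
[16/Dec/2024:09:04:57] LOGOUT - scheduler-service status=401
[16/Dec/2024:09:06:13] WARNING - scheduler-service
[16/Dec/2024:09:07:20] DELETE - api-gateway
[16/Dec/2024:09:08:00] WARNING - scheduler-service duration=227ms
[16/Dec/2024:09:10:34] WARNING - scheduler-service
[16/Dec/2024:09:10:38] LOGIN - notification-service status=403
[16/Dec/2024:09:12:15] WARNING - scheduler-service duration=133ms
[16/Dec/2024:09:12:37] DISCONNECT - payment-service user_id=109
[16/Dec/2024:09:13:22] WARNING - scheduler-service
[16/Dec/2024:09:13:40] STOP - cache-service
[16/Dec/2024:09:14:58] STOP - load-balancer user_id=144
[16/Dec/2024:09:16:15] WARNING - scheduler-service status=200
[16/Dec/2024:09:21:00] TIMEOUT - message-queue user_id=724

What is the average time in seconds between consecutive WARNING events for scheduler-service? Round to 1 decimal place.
121.9

To calculate average interval:

1. Find all WARNING events for scheduler-service in order
2. Calculate time gaps between consecutive events
3. Compute mean of gaps: 975 / 8 = 121.9 seconds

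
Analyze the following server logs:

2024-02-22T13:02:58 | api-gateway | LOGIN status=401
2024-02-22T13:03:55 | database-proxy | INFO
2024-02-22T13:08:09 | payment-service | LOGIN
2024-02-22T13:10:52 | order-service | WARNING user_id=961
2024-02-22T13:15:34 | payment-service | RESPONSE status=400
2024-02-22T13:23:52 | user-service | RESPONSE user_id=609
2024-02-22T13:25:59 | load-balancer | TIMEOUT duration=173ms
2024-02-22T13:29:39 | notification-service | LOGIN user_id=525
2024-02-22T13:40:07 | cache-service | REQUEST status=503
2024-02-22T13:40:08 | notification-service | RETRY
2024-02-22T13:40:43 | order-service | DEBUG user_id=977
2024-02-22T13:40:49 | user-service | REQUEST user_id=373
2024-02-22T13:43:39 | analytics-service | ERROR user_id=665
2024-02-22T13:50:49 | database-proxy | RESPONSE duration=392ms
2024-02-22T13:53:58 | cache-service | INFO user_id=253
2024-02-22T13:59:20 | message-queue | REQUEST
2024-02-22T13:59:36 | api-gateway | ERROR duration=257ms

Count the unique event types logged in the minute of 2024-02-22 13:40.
3

To count unique event types:

1. Filter events in the minute starting at 2024-02-22 13:40
2. Extract event types from matching entries
3. Count unique types: 3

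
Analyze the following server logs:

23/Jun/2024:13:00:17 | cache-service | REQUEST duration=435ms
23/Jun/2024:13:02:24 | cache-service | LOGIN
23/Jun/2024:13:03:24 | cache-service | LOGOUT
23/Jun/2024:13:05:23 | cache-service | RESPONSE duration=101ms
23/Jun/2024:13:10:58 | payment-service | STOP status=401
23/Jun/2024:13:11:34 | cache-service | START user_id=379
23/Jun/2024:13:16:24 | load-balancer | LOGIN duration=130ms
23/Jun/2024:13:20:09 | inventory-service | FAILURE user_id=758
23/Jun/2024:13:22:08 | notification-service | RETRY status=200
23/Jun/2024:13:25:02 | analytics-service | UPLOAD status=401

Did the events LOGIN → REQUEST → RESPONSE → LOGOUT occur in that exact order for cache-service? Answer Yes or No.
No

To verify sequence order:

1. Find all events in sequence LOGIN → REQUEST → RESPONSE → LOGOUT for cache-service
2. Extract their timestamps
3. Check if timestamps are in ascending order
4. Result: No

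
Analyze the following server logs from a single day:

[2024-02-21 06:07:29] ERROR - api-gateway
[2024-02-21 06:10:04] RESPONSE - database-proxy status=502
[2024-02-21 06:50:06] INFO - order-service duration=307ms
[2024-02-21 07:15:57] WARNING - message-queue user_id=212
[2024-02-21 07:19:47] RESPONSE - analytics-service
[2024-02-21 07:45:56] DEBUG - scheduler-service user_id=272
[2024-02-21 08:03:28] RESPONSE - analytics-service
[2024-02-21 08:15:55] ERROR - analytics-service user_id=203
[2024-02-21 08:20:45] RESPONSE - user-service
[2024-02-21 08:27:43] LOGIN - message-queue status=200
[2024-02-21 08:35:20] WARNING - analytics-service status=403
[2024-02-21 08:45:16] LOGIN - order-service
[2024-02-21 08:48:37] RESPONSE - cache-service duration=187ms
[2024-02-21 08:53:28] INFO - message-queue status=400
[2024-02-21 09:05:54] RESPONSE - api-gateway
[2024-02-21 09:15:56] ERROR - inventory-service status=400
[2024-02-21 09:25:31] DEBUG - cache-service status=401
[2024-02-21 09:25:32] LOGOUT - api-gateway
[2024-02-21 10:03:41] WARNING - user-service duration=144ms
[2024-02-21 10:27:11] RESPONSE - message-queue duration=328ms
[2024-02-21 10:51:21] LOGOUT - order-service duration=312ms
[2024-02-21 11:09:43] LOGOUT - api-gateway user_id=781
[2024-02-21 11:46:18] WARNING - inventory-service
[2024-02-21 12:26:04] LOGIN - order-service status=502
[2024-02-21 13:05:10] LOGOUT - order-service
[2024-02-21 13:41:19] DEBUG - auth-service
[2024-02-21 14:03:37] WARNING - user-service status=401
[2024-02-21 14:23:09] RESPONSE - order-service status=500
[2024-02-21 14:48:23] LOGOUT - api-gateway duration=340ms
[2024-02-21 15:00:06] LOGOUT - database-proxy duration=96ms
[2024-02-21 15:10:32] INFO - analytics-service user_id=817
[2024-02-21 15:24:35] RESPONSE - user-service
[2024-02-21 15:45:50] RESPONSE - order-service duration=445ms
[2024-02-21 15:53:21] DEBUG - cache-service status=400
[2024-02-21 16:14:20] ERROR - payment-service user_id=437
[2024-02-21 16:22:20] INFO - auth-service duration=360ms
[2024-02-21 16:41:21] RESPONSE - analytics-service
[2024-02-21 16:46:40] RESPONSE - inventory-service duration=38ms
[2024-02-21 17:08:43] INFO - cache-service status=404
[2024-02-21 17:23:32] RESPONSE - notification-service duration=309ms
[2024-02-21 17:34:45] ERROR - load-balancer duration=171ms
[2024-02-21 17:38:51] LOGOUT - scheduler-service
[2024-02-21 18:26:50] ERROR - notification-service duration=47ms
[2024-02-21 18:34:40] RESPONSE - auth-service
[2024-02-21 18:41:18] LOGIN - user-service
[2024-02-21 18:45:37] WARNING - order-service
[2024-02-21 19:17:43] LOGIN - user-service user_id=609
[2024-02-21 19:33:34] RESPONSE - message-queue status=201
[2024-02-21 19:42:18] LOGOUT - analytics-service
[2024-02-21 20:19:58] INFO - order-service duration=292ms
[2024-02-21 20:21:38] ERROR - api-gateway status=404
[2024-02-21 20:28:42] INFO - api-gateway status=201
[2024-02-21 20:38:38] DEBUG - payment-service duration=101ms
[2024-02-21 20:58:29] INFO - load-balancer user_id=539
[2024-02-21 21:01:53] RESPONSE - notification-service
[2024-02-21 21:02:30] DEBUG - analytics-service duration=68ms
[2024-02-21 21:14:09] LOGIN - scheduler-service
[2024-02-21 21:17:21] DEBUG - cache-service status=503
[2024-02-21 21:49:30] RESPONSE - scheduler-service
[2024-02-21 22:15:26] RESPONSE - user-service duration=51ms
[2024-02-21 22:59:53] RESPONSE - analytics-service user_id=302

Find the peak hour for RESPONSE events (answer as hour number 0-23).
8

To find the peak hour:

1. Group all RESPONSE events by hour
2. Count events in each hour
3. Find hour with maximum count
4. Peak hour: 8 (with 3 events)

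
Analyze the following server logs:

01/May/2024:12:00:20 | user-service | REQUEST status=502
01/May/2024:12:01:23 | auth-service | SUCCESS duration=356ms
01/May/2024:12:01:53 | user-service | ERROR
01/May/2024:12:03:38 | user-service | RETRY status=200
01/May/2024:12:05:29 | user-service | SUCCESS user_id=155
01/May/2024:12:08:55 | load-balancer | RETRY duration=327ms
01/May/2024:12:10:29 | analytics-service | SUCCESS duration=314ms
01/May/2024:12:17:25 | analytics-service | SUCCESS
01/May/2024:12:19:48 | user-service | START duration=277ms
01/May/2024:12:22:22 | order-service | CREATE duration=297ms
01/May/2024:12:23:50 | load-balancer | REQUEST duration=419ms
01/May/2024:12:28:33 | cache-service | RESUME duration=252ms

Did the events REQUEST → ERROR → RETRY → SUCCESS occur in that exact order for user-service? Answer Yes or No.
Yes

To verify sequence order:

1. Find all events in sequence REQUEST → ERROR → RETRY → SUCCESS for user-service
2. Extract their timestamps
3. Check if timestamps are in ascending order
4. Result: Yes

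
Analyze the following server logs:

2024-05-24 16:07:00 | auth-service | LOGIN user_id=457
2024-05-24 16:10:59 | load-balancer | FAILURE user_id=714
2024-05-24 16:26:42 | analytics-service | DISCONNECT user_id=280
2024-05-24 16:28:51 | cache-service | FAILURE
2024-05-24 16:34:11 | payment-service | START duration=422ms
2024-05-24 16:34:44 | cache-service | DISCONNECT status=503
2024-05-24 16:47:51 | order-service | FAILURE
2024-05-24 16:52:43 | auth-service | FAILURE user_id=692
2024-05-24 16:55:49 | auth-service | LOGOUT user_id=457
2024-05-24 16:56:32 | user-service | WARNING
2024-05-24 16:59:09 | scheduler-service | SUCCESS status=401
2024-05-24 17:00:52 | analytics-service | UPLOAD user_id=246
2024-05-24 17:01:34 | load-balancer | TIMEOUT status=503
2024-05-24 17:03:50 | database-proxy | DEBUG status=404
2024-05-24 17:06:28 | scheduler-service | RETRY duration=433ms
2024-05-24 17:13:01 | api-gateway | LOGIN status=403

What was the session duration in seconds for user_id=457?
2929

To calculate session duration:

1. Find LOGIN event for user_id=457: 2024-05-24 16:07:00
2. Find LOGOUT event for user_id=457: 2024-05-24 16:55:49
3. Session duration: 2024-05-24 16:55:49 - 2024-05-24 16:07:00 = 2929 seconds (48 minutes)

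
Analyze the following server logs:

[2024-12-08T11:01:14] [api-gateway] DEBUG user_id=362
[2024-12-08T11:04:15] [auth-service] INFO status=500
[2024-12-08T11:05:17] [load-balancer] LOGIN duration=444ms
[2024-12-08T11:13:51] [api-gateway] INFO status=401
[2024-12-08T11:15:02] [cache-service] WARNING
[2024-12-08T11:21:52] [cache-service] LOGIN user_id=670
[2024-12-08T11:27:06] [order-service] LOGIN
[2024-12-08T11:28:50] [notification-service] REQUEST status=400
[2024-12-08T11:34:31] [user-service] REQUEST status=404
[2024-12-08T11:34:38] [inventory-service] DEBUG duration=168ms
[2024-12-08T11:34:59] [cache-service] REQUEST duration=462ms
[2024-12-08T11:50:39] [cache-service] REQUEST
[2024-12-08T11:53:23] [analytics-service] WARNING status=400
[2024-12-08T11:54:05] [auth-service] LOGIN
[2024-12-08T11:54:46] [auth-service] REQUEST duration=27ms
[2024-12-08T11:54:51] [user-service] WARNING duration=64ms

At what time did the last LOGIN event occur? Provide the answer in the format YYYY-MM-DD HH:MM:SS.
2024-12-08 11:54:05

To find the last event:

1. Filter for all LOGIN events
2. Sort by timestamp
3. Select the last one
4. Timestamp: 2024-12-08 11:54:05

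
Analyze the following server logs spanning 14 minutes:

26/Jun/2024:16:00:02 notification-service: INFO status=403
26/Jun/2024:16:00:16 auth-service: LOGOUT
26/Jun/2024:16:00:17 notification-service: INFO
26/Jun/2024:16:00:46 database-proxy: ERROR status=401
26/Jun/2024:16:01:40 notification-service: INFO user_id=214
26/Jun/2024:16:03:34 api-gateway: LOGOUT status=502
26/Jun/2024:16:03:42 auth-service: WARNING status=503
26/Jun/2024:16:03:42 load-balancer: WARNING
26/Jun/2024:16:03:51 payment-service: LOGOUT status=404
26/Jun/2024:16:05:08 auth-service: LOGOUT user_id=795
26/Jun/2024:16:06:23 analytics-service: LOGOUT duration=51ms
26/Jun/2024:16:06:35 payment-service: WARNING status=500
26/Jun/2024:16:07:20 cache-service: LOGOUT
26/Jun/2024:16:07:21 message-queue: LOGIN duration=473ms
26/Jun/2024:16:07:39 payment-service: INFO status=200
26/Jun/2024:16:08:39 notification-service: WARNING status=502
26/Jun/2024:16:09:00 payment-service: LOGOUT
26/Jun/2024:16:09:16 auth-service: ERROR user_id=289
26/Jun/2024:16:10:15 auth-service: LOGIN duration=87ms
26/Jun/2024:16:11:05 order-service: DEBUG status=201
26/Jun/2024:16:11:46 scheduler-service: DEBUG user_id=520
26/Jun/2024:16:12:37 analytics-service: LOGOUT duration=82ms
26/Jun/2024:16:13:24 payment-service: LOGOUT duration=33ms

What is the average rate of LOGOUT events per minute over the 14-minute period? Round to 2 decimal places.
0.64

To calculate the rate:

1. Count total LOGOUT events: 9
2. Total time period: 14 minutes
3. Rate = 9 / 14 = 0.64 events per minute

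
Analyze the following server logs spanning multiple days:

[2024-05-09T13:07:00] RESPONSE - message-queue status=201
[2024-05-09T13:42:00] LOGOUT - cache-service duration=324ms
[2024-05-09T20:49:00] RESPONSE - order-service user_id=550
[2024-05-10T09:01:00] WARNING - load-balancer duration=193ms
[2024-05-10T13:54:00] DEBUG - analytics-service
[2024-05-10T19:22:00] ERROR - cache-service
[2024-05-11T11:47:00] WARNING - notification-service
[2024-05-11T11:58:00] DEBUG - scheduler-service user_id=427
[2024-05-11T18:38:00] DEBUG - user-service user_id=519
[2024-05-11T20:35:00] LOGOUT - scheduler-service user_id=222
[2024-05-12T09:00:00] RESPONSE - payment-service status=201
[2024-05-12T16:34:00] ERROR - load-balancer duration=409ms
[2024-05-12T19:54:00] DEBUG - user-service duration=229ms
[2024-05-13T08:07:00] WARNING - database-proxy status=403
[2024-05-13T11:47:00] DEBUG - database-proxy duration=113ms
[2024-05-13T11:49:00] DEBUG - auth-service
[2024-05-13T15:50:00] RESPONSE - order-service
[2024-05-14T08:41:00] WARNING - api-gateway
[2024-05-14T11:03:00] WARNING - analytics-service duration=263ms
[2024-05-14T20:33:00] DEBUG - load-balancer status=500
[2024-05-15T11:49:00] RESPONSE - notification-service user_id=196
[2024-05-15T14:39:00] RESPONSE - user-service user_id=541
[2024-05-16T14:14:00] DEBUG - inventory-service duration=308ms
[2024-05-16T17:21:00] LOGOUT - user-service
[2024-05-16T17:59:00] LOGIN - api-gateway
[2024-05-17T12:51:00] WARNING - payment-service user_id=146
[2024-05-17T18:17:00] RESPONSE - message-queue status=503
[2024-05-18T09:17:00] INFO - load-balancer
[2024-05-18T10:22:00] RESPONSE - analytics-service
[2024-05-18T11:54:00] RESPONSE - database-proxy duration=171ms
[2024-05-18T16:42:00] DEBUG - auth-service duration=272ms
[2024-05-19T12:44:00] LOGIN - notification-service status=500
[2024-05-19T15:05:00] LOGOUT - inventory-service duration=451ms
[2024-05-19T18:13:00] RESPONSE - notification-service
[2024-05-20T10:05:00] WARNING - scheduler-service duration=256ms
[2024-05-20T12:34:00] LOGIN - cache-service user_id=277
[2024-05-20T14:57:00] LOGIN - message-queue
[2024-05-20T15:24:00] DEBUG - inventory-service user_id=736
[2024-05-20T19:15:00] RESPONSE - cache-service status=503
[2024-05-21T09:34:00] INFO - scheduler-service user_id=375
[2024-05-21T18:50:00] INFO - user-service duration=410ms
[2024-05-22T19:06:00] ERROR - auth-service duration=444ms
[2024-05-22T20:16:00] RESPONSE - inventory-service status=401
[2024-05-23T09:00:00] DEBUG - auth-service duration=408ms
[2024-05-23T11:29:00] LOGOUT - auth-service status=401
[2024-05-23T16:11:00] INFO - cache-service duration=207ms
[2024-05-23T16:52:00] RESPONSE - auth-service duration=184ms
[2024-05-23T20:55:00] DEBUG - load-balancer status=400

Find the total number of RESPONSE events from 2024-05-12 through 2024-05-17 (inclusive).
5

To filter by date range:

1. Date range: 2024-05-12 through 2024-05-17, both dates inclusive
2. Filter for RESPONSE events whose date falls in this range
3. Count matching events: 5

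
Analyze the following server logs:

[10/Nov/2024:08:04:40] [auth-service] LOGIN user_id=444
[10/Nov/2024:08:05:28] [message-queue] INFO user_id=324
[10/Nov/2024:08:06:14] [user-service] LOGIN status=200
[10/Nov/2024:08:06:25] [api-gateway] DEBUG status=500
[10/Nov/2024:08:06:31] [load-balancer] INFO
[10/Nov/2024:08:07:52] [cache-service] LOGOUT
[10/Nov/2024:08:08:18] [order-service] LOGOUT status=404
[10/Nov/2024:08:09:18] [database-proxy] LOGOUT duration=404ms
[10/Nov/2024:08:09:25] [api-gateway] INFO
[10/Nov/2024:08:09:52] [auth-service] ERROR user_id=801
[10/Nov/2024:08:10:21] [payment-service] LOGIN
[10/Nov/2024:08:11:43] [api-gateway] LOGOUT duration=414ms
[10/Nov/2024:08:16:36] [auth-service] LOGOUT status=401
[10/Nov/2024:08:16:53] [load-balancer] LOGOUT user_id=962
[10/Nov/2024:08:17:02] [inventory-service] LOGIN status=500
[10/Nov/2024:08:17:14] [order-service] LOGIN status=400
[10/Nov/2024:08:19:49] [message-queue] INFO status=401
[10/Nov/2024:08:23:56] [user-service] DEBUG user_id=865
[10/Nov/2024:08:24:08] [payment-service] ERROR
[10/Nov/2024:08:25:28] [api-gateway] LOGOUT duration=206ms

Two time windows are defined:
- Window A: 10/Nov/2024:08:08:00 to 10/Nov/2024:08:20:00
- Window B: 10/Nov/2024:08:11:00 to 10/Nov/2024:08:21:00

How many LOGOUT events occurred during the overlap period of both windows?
3

To find overlap events:

1. Window A: 10/Nov/2024:08:08:00 to 10/Nov/2024:08:20:00
2. Window B: 10/Nov/2024:08:11:00 to 10/Nov/2024:08:21:00
3. Overlap period: 10/Nov/2024:08:11:00 to 10/Nov/2024:08:20:00
4. Count LOGOUT events in overlap: 3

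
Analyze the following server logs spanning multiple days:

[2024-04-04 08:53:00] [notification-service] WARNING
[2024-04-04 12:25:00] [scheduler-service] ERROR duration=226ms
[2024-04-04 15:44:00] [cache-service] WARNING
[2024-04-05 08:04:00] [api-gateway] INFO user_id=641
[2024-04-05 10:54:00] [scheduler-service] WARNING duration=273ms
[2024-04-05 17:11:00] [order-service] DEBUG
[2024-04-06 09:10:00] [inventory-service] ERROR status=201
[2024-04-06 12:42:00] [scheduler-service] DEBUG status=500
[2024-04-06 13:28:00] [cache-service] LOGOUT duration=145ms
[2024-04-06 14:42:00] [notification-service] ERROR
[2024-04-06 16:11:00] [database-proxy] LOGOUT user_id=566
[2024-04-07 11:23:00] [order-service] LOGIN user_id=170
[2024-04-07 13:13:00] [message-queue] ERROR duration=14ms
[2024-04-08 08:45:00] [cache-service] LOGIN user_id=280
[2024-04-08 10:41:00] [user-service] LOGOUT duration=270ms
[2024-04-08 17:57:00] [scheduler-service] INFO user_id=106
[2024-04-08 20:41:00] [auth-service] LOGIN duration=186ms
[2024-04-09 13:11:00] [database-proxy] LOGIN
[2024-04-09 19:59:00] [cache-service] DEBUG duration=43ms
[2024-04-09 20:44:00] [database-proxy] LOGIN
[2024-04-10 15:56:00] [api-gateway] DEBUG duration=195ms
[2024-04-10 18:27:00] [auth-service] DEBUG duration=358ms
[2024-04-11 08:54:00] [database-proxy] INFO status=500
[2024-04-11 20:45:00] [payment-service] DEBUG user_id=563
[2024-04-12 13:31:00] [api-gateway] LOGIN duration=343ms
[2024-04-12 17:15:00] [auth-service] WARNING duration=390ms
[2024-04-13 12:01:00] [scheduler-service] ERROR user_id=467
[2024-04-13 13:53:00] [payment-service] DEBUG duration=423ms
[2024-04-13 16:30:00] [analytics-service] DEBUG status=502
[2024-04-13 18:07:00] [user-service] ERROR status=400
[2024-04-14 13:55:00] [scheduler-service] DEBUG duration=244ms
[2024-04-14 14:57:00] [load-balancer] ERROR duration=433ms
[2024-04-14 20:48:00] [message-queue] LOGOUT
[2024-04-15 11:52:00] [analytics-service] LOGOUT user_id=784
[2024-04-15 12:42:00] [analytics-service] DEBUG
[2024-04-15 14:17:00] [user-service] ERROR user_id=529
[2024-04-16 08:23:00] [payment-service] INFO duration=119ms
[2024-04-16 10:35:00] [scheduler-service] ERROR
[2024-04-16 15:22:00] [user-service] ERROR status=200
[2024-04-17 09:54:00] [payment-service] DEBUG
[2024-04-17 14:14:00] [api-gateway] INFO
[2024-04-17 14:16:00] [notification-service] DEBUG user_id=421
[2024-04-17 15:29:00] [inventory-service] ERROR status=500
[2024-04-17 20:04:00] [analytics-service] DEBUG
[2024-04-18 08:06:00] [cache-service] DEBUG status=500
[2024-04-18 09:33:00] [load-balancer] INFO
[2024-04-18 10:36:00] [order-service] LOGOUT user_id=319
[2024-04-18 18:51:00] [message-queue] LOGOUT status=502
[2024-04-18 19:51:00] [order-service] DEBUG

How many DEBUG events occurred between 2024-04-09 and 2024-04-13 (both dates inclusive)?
6

To filter by date range:

1. Date range: 2024-04-09 through 2024-04-13, both dates inclusive
2. Filter for DEBUG events whose date falls in this range
3. Count matching events: 6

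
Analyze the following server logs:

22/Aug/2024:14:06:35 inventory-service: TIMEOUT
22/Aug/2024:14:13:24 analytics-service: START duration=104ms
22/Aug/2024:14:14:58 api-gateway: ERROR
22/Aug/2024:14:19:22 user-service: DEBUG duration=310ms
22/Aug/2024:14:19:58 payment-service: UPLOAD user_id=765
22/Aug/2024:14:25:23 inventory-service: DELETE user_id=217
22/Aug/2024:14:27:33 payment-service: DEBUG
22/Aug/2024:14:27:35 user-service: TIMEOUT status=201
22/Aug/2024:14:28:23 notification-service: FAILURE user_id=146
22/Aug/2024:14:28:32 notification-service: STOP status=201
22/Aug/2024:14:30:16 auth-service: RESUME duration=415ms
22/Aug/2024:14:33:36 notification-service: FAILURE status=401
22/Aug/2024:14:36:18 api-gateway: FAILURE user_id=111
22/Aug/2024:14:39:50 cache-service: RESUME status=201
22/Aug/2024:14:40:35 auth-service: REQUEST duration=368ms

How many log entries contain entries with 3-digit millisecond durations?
4

To find matching entries:

1. Pattern to match: entries with 3-digit millisecond durations
2. Scan each log entry for the pattern
3. Count matches: 4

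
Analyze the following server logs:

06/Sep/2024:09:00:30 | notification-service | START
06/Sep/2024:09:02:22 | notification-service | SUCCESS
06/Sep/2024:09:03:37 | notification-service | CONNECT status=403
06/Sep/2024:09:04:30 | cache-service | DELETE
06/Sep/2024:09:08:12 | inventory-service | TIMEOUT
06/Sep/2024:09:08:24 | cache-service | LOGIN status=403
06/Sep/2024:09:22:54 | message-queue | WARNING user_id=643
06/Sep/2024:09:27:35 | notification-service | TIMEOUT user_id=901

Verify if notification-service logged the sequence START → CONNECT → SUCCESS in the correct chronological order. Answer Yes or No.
No

To verify sequence order:

1. Find all events in sequence START → CONNECT → SUCCESS for notification-service
2. Extract their timestamps
3. Check if timestamps are in ascending order
4. Result: No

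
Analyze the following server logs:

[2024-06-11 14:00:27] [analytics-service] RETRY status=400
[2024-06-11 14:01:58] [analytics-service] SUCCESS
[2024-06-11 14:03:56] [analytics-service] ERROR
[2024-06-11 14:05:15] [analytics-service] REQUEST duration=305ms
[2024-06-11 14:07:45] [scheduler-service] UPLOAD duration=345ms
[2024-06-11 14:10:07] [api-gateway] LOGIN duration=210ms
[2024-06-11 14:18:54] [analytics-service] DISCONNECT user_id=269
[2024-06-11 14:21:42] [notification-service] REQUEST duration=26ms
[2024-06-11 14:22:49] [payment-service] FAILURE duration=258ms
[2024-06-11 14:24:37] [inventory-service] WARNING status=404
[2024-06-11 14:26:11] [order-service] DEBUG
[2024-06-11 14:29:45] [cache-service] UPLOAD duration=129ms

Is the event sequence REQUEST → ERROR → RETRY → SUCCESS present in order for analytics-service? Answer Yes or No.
No

To verify sequence order:

1. Find all events in sequence REQUEST → ERROR → RETRY → SUCCESS for analytics-service
2. Extract their timestamps
3. Check if timestamps are in ascending order
4. Result: No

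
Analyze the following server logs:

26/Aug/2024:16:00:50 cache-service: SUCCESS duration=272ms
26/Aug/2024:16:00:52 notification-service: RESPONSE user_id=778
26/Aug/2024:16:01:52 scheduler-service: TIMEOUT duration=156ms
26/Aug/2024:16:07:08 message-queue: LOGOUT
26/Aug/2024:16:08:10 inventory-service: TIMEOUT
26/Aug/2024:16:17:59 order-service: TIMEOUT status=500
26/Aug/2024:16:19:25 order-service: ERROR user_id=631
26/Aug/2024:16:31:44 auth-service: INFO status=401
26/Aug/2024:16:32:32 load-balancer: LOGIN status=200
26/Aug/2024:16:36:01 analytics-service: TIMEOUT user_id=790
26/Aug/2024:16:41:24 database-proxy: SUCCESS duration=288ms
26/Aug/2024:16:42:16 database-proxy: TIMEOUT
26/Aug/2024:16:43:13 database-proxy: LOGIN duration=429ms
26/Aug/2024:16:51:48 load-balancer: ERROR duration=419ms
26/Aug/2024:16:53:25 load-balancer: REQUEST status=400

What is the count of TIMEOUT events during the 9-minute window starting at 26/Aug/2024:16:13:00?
1

To count events in the time window:

1. Window boundaries: 26/Aug/2024:16:13:00 to 26/Aug/2024:16:22:00
2. Filter for TIMEOUT events within this window
3. Count matching events: 1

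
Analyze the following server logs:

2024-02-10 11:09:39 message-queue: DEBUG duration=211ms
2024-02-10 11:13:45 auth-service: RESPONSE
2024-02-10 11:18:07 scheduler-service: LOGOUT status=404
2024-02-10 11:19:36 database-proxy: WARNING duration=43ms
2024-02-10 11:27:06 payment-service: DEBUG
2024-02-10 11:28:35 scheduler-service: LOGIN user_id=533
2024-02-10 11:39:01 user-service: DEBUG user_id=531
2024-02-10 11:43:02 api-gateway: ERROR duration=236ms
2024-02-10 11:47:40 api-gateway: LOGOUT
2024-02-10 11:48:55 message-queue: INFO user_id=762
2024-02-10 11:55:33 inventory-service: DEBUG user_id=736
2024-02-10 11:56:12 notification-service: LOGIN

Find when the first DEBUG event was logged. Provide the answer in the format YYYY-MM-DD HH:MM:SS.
2024-02-10 11:09:39

To find the first event:

1. Filter for all DEBUG events
2. Sort by timestamp
3. Select the first one
4. Timestamp: 2024-02-10 11:09:39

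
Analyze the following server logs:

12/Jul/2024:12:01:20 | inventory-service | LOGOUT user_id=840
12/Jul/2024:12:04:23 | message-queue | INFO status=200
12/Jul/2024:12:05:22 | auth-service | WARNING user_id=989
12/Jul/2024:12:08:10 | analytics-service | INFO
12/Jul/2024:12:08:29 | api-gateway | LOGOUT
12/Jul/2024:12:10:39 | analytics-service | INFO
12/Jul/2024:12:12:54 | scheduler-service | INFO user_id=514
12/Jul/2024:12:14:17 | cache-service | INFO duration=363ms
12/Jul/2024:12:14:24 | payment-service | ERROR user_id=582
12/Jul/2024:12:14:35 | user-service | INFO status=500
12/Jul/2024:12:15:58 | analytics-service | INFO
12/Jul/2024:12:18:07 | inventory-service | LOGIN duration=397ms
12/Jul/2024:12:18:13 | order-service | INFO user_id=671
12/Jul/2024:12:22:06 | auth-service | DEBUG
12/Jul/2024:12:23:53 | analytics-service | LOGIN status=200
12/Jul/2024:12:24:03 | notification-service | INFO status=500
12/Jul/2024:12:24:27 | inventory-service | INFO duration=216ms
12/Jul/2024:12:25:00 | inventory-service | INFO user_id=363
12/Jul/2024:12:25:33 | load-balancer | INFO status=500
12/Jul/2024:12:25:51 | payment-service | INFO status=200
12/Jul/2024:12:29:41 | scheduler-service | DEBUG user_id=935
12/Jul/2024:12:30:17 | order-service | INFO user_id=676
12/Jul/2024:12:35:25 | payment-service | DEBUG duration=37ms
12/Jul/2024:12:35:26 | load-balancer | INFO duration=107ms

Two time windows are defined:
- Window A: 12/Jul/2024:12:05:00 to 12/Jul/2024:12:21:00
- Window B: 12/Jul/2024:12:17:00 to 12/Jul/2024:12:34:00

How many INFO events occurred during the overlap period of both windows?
1

To find overlap events:

1. Window A: 12/Jul/2024:12:05:00 to 12/Jul/2024:12:21:00
2. Window B: 12/Jul/2024:12:17:00 to 12/Jul/2024:12:34:00
3. Overlap period: 12/Jul/2024:12:17:00 to 12/Jul/2024:12:21:00
4. Count INFO events in overlap: 1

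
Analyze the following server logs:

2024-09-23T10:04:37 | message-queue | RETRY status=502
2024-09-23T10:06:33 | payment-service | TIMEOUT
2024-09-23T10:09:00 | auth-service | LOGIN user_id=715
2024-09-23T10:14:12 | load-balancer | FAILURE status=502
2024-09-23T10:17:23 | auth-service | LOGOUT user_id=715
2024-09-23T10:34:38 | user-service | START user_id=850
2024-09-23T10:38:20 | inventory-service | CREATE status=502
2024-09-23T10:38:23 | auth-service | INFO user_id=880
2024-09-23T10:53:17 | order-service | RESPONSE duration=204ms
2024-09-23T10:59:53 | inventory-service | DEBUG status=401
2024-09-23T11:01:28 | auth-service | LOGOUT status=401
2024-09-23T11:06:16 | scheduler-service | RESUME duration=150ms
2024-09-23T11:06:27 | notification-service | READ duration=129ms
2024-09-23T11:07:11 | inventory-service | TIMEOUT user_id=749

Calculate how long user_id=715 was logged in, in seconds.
503

To calculate session duration:

1. Find LOGIN event for user_id=715: 2024-09-23T10:09:00
2. Find LOGOUT event for user_id=715: 2024-09-23T10:17:23
3. Session duration: 2024-09-23T10:17:23 - 2024-09-23T10:09:00 = 503 seconds (8 minutes)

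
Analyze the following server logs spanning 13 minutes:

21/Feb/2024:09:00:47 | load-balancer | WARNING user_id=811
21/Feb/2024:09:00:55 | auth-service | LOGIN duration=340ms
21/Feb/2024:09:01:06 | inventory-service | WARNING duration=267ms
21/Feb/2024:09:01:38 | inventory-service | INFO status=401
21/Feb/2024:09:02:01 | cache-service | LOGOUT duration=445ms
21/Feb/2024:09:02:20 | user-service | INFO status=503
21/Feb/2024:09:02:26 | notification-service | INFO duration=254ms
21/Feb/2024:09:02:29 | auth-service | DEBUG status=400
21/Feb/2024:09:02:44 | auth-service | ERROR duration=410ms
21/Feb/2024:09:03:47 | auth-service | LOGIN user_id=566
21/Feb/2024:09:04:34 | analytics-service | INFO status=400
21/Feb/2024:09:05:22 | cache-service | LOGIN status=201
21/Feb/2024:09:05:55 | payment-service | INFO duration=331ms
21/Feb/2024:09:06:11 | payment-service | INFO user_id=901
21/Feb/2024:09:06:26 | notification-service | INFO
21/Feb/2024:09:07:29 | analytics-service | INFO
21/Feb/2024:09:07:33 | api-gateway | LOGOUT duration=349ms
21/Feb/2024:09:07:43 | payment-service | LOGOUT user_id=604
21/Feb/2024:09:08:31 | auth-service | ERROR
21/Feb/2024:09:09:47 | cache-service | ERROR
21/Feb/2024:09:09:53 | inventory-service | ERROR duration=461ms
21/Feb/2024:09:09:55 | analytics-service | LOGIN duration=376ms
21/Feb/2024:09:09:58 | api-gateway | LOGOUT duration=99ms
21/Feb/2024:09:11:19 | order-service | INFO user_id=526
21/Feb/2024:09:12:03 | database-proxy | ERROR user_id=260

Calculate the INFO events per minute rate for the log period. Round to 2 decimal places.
0.69

To calculate the rate:

1. Count total INFO events: 9
2. Total time period: 13 minutes
3. Rate = 9 / 13 = 0.69 events per minute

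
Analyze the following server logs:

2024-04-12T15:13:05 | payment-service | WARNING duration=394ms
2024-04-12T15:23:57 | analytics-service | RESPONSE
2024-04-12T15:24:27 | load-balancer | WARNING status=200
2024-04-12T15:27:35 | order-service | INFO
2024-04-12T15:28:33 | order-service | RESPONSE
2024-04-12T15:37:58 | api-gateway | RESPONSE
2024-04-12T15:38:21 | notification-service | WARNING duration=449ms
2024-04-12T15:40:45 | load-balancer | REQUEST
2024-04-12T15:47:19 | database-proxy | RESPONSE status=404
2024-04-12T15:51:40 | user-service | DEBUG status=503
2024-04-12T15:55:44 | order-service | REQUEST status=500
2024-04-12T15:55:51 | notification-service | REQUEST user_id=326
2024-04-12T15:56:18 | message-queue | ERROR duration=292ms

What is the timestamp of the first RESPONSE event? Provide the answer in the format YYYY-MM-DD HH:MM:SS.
2024-04-12 15:23:57

To find the first event:

1. Filter for all RESPONSE events
2. Sort by timestamp
3. Select the first one
4. Timestamp: 2024-04-12 15:23:57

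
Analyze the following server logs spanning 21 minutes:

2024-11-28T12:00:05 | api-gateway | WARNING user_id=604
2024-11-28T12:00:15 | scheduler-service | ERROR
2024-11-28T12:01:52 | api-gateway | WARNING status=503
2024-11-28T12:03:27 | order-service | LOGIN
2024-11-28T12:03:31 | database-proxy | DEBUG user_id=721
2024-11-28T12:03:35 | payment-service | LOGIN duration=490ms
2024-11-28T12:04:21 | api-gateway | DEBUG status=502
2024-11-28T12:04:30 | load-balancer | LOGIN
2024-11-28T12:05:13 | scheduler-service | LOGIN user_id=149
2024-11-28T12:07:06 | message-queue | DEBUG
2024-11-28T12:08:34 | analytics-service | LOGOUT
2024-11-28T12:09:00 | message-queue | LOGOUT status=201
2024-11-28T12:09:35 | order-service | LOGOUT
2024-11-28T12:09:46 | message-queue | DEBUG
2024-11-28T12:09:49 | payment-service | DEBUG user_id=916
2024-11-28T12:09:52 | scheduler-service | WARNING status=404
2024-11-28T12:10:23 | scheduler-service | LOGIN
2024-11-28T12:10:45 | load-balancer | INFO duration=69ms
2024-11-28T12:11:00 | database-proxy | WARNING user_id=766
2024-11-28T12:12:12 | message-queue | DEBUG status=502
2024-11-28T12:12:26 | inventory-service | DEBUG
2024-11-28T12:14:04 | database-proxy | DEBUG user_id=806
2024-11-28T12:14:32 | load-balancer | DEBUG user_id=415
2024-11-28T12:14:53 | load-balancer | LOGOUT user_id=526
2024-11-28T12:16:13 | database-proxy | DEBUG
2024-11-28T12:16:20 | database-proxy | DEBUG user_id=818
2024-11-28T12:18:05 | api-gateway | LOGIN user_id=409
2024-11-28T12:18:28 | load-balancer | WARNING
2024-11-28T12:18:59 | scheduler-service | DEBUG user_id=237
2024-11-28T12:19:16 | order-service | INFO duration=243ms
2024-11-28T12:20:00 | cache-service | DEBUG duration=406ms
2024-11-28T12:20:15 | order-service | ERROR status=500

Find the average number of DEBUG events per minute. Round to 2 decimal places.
0.62

To calculate the rate:

1. Count total DEBUG events: 13
2. Total time period: 21 minutes
3. Rate = 13 / 21 = 0.62 events per minute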